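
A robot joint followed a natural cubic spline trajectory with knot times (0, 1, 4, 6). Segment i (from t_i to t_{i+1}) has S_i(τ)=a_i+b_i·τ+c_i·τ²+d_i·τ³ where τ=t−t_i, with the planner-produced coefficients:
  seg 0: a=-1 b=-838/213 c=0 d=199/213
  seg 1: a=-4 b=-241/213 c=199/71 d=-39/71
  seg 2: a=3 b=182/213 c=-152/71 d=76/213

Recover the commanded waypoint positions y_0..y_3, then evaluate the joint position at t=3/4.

y_0 = S_0(0) = a_0 = -1
y_1 = S_1(0) = a_1 = -4
y_2 = S_2(0) = a_2 = 3
y_3 = S_2(2) = -1
t_q=3/4 is in segment 0 (τ=3/4); S_0(τ)=-16161/4544

y_0=-1 y_1=-4 y_2=3 y_3=-1
S(3/4) = -16161/4544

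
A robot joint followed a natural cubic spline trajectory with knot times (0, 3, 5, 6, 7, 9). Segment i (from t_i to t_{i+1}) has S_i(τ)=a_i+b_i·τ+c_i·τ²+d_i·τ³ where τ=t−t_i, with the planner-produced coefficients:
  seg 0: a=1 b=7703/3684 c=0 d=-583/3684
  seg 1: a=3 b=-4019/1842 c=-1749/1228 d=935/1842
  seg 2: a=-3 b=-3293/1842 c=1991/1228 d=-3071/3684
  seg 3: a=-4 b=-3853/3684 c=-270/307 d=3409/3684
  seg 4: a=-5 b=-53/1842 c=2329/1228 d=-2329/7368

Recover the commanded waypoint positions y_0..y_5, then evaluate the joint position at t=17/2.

y_0 = S_0(0) = a_0 = 1
y_1 = S_1(0) = a_1 = 3
y_2 = S_2(0) = a_2 = -3
y_3 = S_3(0) = a_3 = -4
y_4 = S_4(0) = a_4 = -5
y_5 = S_4(2) = 0
t_q=17/2 is in segment 4 (τ=3/2); S_4(τ)=-36205/19648

y_0=1 y_1=3 y_2=-3 y_3=-4 y_4=-5 y_5=0
S(17/2) = -36205/19648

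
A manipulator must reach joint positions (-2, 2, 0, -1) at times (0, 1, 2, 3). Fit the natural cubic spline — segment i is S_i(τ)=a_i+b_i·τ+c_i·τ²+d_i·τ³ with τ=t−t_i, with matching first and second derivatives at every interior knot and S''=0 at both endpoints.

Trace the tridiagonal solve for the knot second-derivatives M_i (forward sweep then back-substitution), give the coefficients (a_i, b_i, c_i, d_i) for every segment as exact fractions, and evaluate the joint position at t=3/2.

  seg 0: a=-2 b=17/3 c=0 d=-5/3
  seg 1: a=2 b=2/3 c=-5 d=7/3
  seg 2: a=0 b=-7/3 c=2 d=-2/3
S(3/2) = 11/8

Δ: Δ0=4, Δ1=-2, Δ2=-1
row 1: diag=4, rhs=-36; c'=1/4, d'=-9
row 2: denom=4−1·1/4=15/4; d'=(6−1·-9)/(15/4)=4
back: M2=4
back: M1=-9−1/4·4=-10
M: M0=0, M1=-10, M2=4, M3=0
seg 0: a=-2, c=M0/2=0, d=(M1−M0)/(6·1)=-5/3, b=Δ0−h0·(2M0+M1)/6=17/3
seg 1: a=2, c=M1/2=-5, d=(M2−M1)/(6·1)=7/3, b=Δ1−h1·(2M1+M2)/6=2/3
seg 2: a=0, c=M2/2=2, d=(M3−M2)/(6·1)=-2/3, b=Δ2−h2·(2M2+M3)/6=-7/3
t_q=3/2 → seg 1, τ=1/2; S=2+2/3·τ+-5·τ²+7/3·τ³=11/8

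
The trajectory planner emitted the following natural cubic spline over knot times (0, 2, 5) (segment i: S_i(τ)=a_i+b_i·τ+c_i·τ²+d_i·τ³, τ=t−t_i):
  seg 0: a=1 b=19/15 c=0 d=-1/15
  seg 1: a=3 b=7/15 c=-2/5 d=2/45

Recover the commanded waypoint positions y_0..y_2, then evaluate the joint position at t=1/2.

y_0 = S_0(0) = a_0 = 1
y_1 = S_1(0) = a_1 = 3
y_2 = S_1(3) = 2
t_q=1/2 is in segment 0 (τ=1/2); S_0(τ)=13/8

y_0=1 y_1=3 y_2=2
S(1/2) = 13/8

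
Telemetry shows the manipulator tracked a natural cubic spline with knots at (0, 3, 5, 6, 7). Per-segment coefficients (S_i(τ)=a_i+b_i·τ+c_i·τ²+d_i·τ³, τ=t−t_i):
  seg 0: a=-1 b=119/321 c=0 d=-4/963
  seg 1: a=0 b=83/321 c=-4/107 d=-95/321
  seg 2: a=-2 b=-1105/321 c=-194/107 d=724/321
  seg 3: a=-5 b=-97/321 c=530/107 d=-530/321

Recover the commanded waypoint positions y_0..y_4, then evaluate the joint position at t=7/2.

y_0=-1 y_1=0 y_2=-2 y_3=-5 y_4=-2
S(7/2) = 71/856

y_0 = S_0(0) = a_0 = -1
y_1 = S_1(0) = a_1 = 0
y_2 = S_2(0) = a_2 = -2
y_3 = S_3(0) = a_3 = -5
y_4 = S_3(1) = -2
t_q=7/2 is in segment 1 (τ=1/2); S_1(τ)=71/856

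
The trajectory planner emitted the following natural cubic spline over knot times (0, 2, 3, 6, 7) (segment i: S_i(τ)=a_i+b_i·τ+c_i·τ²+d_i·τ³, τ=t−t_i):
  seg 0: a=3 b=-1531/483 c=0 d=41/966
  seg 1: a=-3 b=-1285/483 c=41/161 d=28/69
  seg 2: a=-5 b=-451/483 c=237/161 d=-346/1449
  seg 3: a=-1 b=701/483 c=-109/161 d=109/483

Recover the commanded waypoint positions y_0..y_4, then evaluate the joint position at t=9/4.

y_0=3 y_1=-3 y_2=-5 y_3=-1 y_4=0
S(9/4) = -51/14

y_0 = S_0(0) = a_0 = 3
y_1 = S_1(0) = a_1 = -3
y_2 = S_2(0) = a_2 = -5
y_3 = S_3(0) = a_3 = -1
y_4 = S_3(1) = 0
t_q=9/4 is in segment 1 (τ=1/4); S_1(τ)=-51/14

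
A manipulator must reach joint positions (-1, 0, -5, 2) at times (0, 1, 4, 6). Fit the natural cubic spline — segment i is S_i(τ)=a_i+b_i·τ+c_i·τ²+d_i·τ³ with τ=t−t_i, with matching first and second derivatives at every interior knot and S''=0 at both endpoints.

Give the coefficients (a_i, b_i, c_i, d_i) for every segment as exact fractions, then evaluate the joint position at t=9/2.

  seg 0: a=-1 b=679/426 c=0 d=-253/426
  seg 1: a=0 b=-40/213 c=-253/142 d=61/142
  seg 2: a=-5 b=307/426 c=148/71 d=-74/213
S(9/2) = -591/142

Δ: Δ0=1, Δ1=-5/3, Δ2=7/2
row 1: diag=8, rhs=-16; c'=3/8, d'=-2
row 2: denom=10−3·3/8=71/8; d'=(31−3·-2)/(71/8)=296/71
back: M2=296/71
back: M1=-2−3/8·296/71=-253/71
M: M0=0, M1=-253/71, M2=296/71, M3=0
seg 0: a=-1, c=M0/2=0, d=(M1−M0)/(6·1)=-253/426, b=Δ0−h0·(2M0+M1)/6=679/426
seg 1: a=0, c=M1/2=-253/142, d=(M2−M1)/(6·3)=61/142, b=Δ1−h1·(2M1+M2)/6=-40/213
seg 2: a=-5, c=M2/2=148/71, d=(M3−M2)/(6·2)=-74/213, b=Δ2−h2·(2M2+M3)/6=307/426
t_q=9/2 → seg 2, τ=1/2; S=-5+307/426·τ+148/71·τ²+-74/213·τ³=-591/142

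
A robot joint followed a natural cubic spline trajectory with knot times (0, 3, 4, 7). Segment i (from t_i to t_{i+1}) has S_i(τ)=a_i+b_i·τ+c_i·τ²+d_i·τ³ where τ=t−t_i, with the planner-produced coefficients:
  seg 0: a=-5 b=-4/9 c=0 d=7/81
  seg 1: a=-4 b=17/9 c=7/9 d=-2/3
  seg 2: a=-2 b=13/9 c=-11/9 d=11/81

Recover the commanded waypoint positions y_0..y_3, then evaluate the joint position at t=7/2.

y_0=-5 y_1=-4 y_2=-2 y_3=-5
S(7/2) = -53/18

y_0 = S_0(0) = a_0 = -5
y_1 = S_1(0) = a_1 = -4
y_2 = S_2(0) = a_2 = -2
y_3 = S_2(3) = -5
t_q=7/2 is in segment 1 (τ=1/2); S_1(τ)=-53/18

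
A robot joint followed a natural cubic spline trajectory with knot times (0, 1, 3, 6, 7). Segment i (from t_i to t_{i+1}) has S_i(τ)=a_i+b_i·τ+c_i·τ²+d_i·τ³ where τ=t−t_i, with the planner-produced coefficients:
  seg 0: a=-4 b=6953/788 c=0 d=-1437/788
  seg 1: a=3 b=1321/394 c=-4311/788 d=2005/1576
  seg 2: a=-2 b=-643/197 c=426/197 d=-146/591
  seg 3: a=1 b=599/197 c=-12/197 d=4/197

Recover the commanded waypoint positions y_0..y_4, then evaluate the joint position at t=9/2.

y_0 = S_0(0) = a_0 = -4
y_1 = S_1(0) = a_1 = 3
y_2 = S_2(0) = a_2 = -2
y_3 = S_3(0) = a_3 = 1
y_4 = S_3(1) = 4
t_q=9/2 is in segment 2 (τ=3/2); S_2(τ)=-2257/788

y_0=-4 y_1=3 y_2=-2 y_3=1 y_4=4
S(9/2) = -2257/788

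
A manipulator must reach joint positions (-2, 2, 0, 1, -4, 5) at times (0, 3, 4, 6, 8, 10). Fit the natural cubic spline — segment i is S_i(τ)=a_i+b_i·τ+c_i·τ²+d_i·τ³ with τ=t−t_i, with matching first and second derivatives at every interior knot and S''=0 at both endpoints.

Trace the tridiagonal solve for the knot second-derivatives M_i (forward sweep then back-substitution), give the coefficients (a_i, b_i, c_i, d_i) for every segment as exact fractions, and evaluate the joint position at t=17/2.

Δ: Δ0=4/3, Δ1=-2, Δ2=1/2, Δ3=-5/2, Δ4=9/2
row 1: diag=8, rhs=-20; c'=1/8, d'=-5/2
row 2: denom=6−1·1/8=47/8; d'=(15−1·-5/2)/(47/8)=140/47
row 3: denom=8−2·16/47=344/47; d'=(-18−2·140/47)/(344/47)=-563/172
row 4: denom=8−2·47/172=641/86; d'=(42−2·-563/172)/(641/86)=4175/641
back: M4=4175/641
back: M3=-563/172−47/172·4175/641=-3239/641
back: M2=140/47−16/47·-3239/641=3012/641
back: M1=-5/2−1/8·3012/641=-1979/641
M: M0=0, M1=-1979/641, M2=3012/641, M3=-3239/641, M4=4175/641, M5=0
seg 0: a=-2, c=M0/2=0, d=(M1−M0)/(6·3)=-1979/11538, b=Δ0−h0·(2M0+M1)/6=11065/3846
seg 1: a=2, c=M1/2=-1979/1282, d=(M2−M1)/(6·1)=4991/3846, b=Δ1−h1·(2M1+M2)/6=-3373/1923
seg 2: a=0, c=M2/2=1506/641, d=(M3−M2)/(6·2)=-6251/7692, b=Δ2−h2·(2M2+M3)/6=-3647/3846
seg 3: a=1, c=M3/2=-3239/1282, d=(M4−M3)/(6·2)=3707/3846, b=Δ3−h3·(2M3+M4)/6=-5009/3846
seg 4: a=-4, c=M4/2=4175/1282, d=(M5−M4)/(6·2)=-4175/7692, b=Δ4−h4·(2M4+M5)/6=607/3846
t_q=17/2 → seg 4, τ=1/2; S=-4+607/3846·τ+4175/1282·τ²+-4175/7692·τ³=-65121/20512

  seg 0: a=-2 b=11065/3846 c=0 d=-1979/11538
  seg 1: a=2 b=-3373/1923 c=-1979/1282 d=4991/3846
  seg 2: a=0 b=-3647/3846 c=1506/641 d=-6251/7692
  seg 3: a=1 b=-5009/3846 c=-3239/1282 d=3707/3846
  seg 4: a=-4 b=607/3846 c=4175/1282 d=-4175/7692
S(17/2) = -65121/20512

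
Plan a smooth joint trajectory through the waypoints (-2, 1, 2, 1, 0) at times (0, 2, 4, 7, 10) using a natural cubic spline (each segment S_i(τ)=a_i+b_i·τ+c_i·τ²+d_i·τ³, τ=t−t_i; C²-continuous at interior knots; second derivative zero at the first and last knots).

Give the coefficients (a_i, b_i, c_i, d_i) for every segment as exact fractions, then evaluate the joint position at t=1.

  seg 0: a=-2 b=103/60 c=0 d=-13/240
  seg 1: a=1 b=16/15 c=-13/40 d=1/48
  seg 2: a=2 b=1/60 c=-1/5 d=1/36
  seg 3: a=1 b=-13/30 c=1/20 d=-1/180
S(1) = -27/80

Δ: Δ0=3/2, Δ1=1/2, Δ2=-1/3, Δ3=-1/3
row 1: diag=8, rhs=-6; c'=1/4, d'=-3/4
row 2: denom=10−2·1/4=19/2; d'=(-5−2·-3/4)/(19/2)=-7/19
row 3: denom=12−3·6/19=210/19; d'=(0−3·-7/19)/(210/19)=1/10
back: M3=1/10
back: M2=-7/19−6/19·1/10=-2/5
back: M1=-3/4−1/4·-2/5=-13/20
M: M0=0, M1=-13/20, M2=-2/5, M3=1/10, M4=0
seg 0: a=-2, c=M0/2=0, d=(M1−M0)/(6·2)=-13/240, b=Δ0−h0·(2M0+M1)/6=103/60
seg 1: a=1, c=M1/2=-13/40, d=(M2−M1)/(6·2)=1/48, b=Δ1−h1·(2M1+M2)/6=16/15
seg 2: a=2, c=M2/2=-1/5, d=(M3−M2)/(6·3)=1/36, b=Δ2−h2·(2M2+M3)/6=1/60
seg 3: a=1, c=M3/2=1/20, d=(M4−M3)/(6·3)=-1/180, b=Δ3−h3·(2M3+M4)/6=-13/30
t_q=1 → seg 0, τ=1; S=-2+103/60·τ+0·τ²+-13/240·τ³=-27/80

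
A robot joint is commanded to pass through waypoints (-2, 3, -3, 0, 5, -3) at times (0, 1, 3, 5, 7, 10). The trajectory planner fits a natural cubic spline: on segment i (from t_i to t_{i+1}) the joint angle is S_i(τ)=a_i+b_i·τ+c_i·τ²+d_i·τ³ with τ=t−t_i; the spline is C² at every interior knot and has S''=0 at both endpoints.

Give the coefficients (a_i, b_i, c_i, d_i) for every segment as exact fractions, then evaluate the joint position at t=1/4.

  seg 0: a=-2 b=3875/582 c=0 d=-965/582
  seg 1: a=3 b=490/291 c=-965/194 d=383/291
  seg 2: a=-3 b=-704/291 c=567/194 d=-1121/2328
  seg 3: a=0 b=2033/582 c=13/388 d=-617/2328
  seg 4: a=5 b=130/291 c=-151/97 d=151/873
S(1/4) = -4487/12416

Δ: Δ0=5, Δ1=-3, Δ2=3/2, Δ3=5/2, Δ4=-8/3
row 1: diag=6, rhs=-48; c'=1/3, d'=-8
row 2: denom=8−2·1/3=22/3; d'=(27−2·-8)/(22/3)=129/22
row 3: denom=8−2·3/11=82/11; d'=(6−2·129/22)/(82/11)=-63/82
row 4: denom=10−2·11/41=388/41; d'=(-31−2·-63/82)/(388/41)=-302/97
back: M4=-302/97
back: M3=-63/82−11/41·-302/97=13/194
back: M2=129/22−3/11·13/194=567/97
back: M1=-8−1/3·567/97=-965/97
M: M0=0, M1=-965/97, M2=567/97, M3=13/194, M4=-302/97, M5=0
seg 0: a=-2, c=M0/2=0, d=(M1−M0)/(6·1)=-965/582, b=Δ0−h0·(2M0+M1)/6=3875/582
seg 1: a=3, c=M1/2=-965/194, d=(M2−M1)/(6·2)=383/291, b=Δ1−h1·(2M1+M2)/6=490/291
seg 2: a=-3, c=M2/2=567/194, d=(M3−M2)/(6·2)=-1121/2328, b=Δ2−h2·(2M2+M3)/6=-704/291
seg 3: a=0, c=M3/2=13/388, d=(M4−M3)/(6·2)=-617/2328, b=Δ3−h3·(2M3+M4)/6=2033/582
seg 4: a=5, c=M4/2=-151/97, d=(M5−M4)/(6·3)=151/873, b=Δ4−h4·(2M4+M5)/6=130/291
t_q=1/4 → seg 0, τ=1/4; S=-2+3875/582·τ+0·τ²+-965/582·τ³=-4487/12416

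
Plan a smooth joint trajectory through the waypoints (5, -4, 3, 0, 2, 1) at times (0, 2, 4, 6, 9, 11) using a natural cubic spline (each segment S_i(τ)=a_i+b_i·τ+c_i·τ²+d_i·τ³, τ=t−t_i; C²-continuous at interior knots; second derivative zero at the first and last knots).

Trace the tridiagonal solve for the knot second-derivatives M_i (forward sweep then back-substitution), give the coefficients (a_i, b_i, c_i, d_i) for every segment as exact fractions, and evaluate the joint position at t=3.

Δ: Δ0=-9/2, Δ1=7/2, Δ2=-3/2, Δ3=2/3, Δ4=-1/2
row 1: diag=8, rhs=48; c'=1/4, d'=6
row 2: denom=8−2·1/4=15/2; d'=(-30−2·6)/(15/2)=-28/5
row 3: denom=10−2·4/15=142/15; d'=(13−2·-28/5)/(142/15)=363/142
row 4: denom=10−3·45/142=1285/142; d'=(-7−3·363/142)/(1285/142)=-2083/1285
back: M4=-2083/1285
back: M3=363/142−45/142·-2083/1285=789/257
back: M2=-28/5−4/15·789/257=-8248/1285
back: M1=6−1/4·-8248/1285=9772/1285
M: M0=0, M1=9772/1285, M2=-8248/1285, M3=789/257, M4=-2083/1285, M5=0
seg 0: a=5, c=M0/2=0, d=(M1−M0)/(6·2)=2443/3855, b=Δ0−h0·(2M0+M1)/6=-54239/7710
seg 1: a=-4, c=M1/2=4886/1285, d=(M2−M1)/(6·2)=-901/771, b=Δ1−h1·(2M1+M2)/6=4393/7710
seg 2: a=3, c=M2/2=-4124/1285, d=(M3−M2)/(6·2)=12193/15420, b=Δ2−h2·(2M2+M3)/6=13537/7710
seg 3: a=0, c=M3/2=789/514, d=(M4−M3)/(6·3)=-3014/11565, b=Δ3−h3·(2M3+M4)/6=-12281/7710
seg 4: a=2, c=M4/2=-2083/2570, d=(M5−M4)/(6·2)=2083/15420, b=Δ4−h4·(2M4+M5)/6=4477/7710
t_q=3 → seg 1, τ=1; S=-4+4393/7710·τ+4886/1285·τ²+-901/771·τ³=-2047/2570

  seg 0: a=5 b=-54239/7710 c=0 d=2443/3855
  seg 1: a=-4 b=4393/7710 c=4886/1285 d=-901/771
  seg 2: a=3 b=13537/7710 c=-4124/1285 d=12193/15420
  seg 3: a=0 b=-12281/7710 c=789/514 d=-3014/11565
  seg 4: a=2 b=4477/7710 c=-2083/2570 d=2083/15420
S(3) = -2047/2570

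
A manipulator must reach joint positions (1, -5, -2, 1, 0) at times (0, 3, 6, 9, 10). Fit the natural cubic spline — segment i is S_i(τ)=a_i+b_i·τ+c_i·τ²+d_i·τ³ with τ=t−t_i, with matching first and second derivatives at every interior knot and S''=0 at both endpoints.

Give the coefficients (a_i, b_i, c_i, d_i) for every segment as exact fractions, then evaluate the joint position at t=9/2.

  seg 0: a=1 b=-11/4 c=0 d=1/12
  seg 1: a=-5 b=-1/2 c=3/4 d=-1/12
  seg 2: a=-2 b=7/4 c=0 d=-1/12
  seg 3: a=1 b=-1/2 c=-3/4 d=1/4
S(9/2) = -139/32

Δ: Δ0=-2, Δ1=1, Δ2=1, Δ3=-1
row 1: diag=12, rhs=18; c'=1/4, d'=3/2
row 2: denom=12−3·1/4=45/4; d'=(0−3·3/2)/(45/4)=-2/5
row 3: denom=8−3·4/15=36/5; d'=(-12−3·-2/5)/(36/5)=-3/2
back: M3=-3/2
back: M2=-2/5−4/15·-3/2=0
back: M1=3/2−1/4·0=3/2
M: M0=0, M1=3/2, M2=0, M3=-3/2, M4=0
seg 0: a=1, c=M0/2=0, d=(M1−M0)/(6·3)=1/12, b=Δ0−h0·(2M0+M1)/6=-11/4
seg 1: a=-5, c=M1/2=3/4, d=(M2−M1)/(6·3)=-1/12, b=Δ1−h1·(2M1+M2)/6=-1/2
seg 2: a=-2, c=M2/2=0, d=(M3−M2)/(6·3)=-1/12, b=Δ2−h2·(2M2+M3)/6=7/4
seg 3: a=1, c=M3/2=-3/4, d=(M4−M3)/(6·1)=1/4, b=Δ3−h3·(2M3+M4)/6=-1/2
t_q=9/2 → seg 1, τ=3/2; S=-5+-1/2·τ+3/4·τ²+-1/12·τ³=-139/32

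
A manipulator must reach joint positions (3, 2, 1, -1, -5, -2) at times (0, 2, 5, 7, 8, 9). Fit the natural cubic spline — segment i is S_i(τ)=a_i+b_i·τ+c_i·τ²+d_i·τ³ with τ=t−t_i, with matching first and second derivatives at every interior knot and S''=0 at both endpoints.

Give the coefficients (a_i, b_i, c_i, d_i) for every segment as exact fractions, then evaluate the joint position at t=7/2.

  seg 0: a=3 b=-5411/11598 c=0 d=-97/11598
  seg 1: a=2 b=-6575/11598 c=-97/1933 d=165/3866
  seg 2: a=1 b=1649/5799 c=1291/3866 d=-11321/23196
  seg 3: a=-1 b=-24568/5799 c=-5015/1933 d=16417/5799
  seg 4: a=-5 b=-5407/5799 c=11402/1933 d=-11402/5799
S(7/2) = 36519/30928

Δ: Δ0=-1/2, Δ1=-1/3, Δ2=-1, Δ3=-4, Δ4=3
row 1: diag=10, rhs=1; c'=3/10, d'=1/10
row 2: denom=10−3·3/10=91/10; d'=(-4−3·1/10)/(91/10)=-43/91
row 3: denom=6−2·20/91=506/91; d'=(-18−2·-43/91)/(506/91)=-776/253
row 4: denom=4−1·91/506=1933/506; d'=(42−1·-776/253)/(1933/506)=22804/1933
back: M4=22804/1933
back: M3=-776/253−91/506·22804/1933=-10030/1933
back: M2=-43/91−20/91·-10030/1933=1291/1933
back: M1=1/10−3/10·1291/1933=-194/1933
M: M0=0, M1=-194/1933, M2=1291/1933, M3=-10030/1933, M4=22804/1933, M5=0
seg 0: a=3, c=M0/2=0, d=(M1−M0)/(6·2)=-97/11598, b=Δ0−h0·(2M0+M1)/6=-5411/11598
seg 1: a=2, c=M1/2=-97/1933, d=(M2−M1)/(6·3)=165/3866, b=Δ1−h1·(2M1+M2)/6=-6575/11598
seg 2: a=1, c=M2/2=1291/3866, d=(M3−M2)/(6·2)=-11321/23196, b=Δ2−h2·(2M2+M3)/6=1649/5799
seg 3: a=-1, c=M3/2=-5015/1933, d=(M4−M3)/(6·1)=16417/5799, b=Δ3−h3·(2M3+M4)/6=-24568/5799
seg 4: a=-5, c=M4/2=11402/1933, d=(M5−M4)/(6·1)=-11402/5799, b=Δ4−h4·(2M4+M5)/6=-5407/5799
t_q=7/2 → seg 1, τ=3/2; S=2+-6575/11598·τ+-97/1933·τ²+165/3866·τ³=36519/30928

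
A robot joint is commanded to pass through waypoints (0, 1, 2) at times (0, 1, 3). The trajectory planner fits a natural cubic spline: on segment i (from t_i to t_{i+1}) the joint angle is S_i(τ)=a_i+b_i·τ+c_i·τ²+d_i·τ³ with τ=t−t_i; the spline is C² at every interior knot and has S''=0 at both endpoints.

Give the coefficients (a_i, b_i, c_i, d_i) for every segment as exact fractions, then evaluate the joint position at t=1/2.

Δ: Δ0=1, Δ1=1/2
row 1: diag=6, rhs=-3; c'=1/3, d'=-1/2
back: M1=-1/2
M: M0=0, M1=-1/2, M2=0
seg 0: a=0, c=M0/2=0, d=(M1−M0)/(6·1)=-1/12, b=Δ0−h0·(2M0+M1)/6=13/12
seg 1: a=1, c=M1/2=-1/4, d=(M2−M1)/(6·2)=1/24, b=Δ1−h1·(2M1+M2)/6=5/6
t_q=1/2 → seg 0, τ=1/2; S=0+13/12·τ+0·τ²+-1/12·τ³=17/32

  seg 0: a=0 b=13/12 c=0 d=-1/12
  seg 1: a=1 b=5/6 c=-1/4 d=1/24
S(1/2) = 17/32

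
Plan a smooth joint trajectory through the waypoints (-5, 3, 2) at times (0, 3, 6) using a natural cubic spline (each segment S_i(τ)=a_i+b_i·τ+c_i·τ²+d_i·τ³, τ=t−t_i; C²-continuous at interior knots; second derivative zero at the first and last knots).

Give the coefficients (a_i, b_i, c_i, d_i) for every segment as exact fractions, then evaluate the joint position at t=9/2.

  seg 0: a=-5 b=41/12 c=0 d=-1/12
  seg 1: a=3 b=7/6 c=-3/4 d=1/12
S(9/2) = 107/32

Δ: Δ0=8/3, Δ1=-1/3
row 1: diag=12, rhs=-18; c'=1/4, d'=-3/2
back: M1=-3/2
M: M0=0, M1=-3/2, M2=0
seg 0: a=-5, c=M0/2=0, d=(M1−M0)/(6·3)=-1/12, b=Δ0−h0·(2M0+M1)/6=41/12
seg 1: a=3, c=M1/2=-3/4, d=(M2−M1)/(6·3)=1/12, b=Δ1−h1·(2M1+M2)/6=7/6
t_q=9/2 → seg 1, τ=3/2; S=3+7/6·τ+-3/4·τ²+1/12·τ³=107/32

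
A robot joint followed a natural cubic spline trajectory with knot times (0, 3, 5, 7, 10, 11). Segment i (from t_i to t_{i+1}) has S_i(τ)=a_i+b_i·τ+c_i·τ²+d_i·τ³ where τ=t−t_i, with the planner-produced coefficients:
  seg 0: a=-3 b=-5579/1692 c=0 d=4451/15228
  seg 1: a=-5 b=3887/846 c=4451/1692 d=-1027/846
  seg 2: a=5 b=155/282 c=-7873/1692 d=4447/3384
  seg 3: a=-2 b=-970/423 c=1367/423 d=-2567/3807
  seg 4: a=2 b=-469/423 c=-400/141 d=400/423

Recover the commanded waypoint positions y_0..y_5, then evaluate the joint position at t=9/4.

y_0=-3 y_1=-5 y_2=5 y_3=-2 y_4=2 y_5=-1
S(9/4) = -85301/12032

y_0 = S_0(0) = a_0 = -3
y_1 = S_1(0) = a_1 = -5
y_2 = S_2(0) = a_2 = 5
y_3 = S_3(0) = a_3 = -2
y_4 = S_4(0) = a_4 = 2
y_5 = S_4(1) = -1
t_q=9/4 is in segment 0 (τ=9/4); S_0(τ)=-85301/12032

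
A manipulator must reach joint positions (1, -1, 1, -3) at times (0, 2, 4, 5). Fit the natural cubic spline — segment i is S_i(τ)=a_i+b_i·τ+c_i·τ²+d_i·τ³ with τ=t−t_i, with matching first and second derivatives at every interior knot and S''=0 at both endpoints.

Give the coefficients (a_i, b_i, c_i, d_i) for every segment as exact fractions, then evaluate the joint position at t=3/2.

Δ: Δ0=-1, Δ1=1, Δ2=-4
row 1: diag=8, rhs=12; c'=1/4, d'=3/2
row 2: denom=6−2·1/4=11/2; d'=(-30−2·3/2)/(11/2)=-6
back: M2=-6
back: M1=3/2−1/4·-6=3
M: M0=0, M1=3, M2=-6, M3=0
seg 0: a=1, c=M0/2=0, d=(M1−M0)/(6·2)=1/4, b=Δ0−h0·(2M0+M1)/6=-2
seg 1: a=-1, c=M1/2=3/2, d=(M2−M1)/(6·2)=-3/4, b=Δ1−h1·(2M1+M2)/6=1
seg 2: a=1, c=M2/2=-3, d=(M3−M2)/(6·1)=1, b=Δ2−h2·(2M2+M3)/6=-2
t_q=3/2 → seg 0, τ=3/2; S=1+-2·τ+0·τ²+1/4·τ³=-37/32

  seg 0: a=1 b=-2 c=0 d=1/4
  seg 1: a=-1 b=1 c=3/2 d=-3/4
  seg 2: a=1 b=-2 c=-3 d=1
S(3/2) = -37/32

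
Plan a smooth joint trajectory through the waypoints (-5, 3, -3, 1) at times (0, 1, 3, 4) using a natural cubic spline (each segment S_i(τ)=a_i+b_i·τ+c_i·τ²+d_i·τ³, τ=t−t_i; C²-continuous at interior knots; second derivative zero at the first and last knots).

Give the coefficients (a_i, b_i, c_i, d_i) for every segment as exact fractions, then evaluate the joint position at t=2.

Δ: Δ0=8, Δ1=-3, Δ2=4
row 1: diag=6, rhs=-66; c'=1/3, d'=-11
row 2: denom=6−2·1/3=16/3; d'=(42−2·-11)/(16/3)=12
back: M2=12
back: M1=-11−1/3·12=-15
M: M0=0, M1=-15, M2=12, M3=0
seg 0: a=-5, c=M0/2=0, d=(M1−M0)/(6·1)=-5/2, b=Δ0−h0·(2M0+M1)/6=21/2
seg 1: a=3, c=M1/2=-15/2, d=(M2−M1)/(6·2)=9/4, b=Δ1−h1·(2M1+M2)/6=3
seg 2: a=-3, c=M2/2=6, d=(M3−M2)/(6·1)=-2, b=Δ2−h2·(2M2+M3)/6=0
t_q=2 → seg 1, τ=1; S=3+3·τ+-15/2·τ²+9/4·τ³=3/4

  seg 0: a=-5 b=21/2 c=0 d=-5/2
  seg 1: a=3 b=3 c=-15/2 d=9/4
  seg 2: a=-3 b=0 c=6 d=-2
S(2) = 3/4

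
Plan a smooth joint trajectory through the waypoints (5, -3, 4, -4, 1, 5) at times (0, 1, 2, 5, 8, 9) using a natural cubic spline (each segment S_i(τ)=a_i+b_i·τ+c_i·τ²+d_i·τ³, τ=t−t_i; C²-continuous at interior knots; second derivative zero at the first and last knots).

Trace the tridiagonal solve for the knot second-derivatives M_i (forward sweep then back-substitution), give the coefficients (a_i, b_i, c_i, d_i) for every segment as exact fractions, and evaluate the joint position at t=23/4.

  seg 0: a=5 b=-9852/803 c=0 d=3428/803
  seg 1: a=-3 b=432/803 c=10284/803 d=-5095/803
  seg 2: a=4 b=5715/803 c=-5001/803 d=21440/21681
  seg 3: a=-4 b=-2851/803 c=6437/2409 d=-613/1971
  seg 4: a=1 b=3280/803 c=-102/803 d=34/803
S(23/4) = -271915/51392

Δ: Δ0=-8, Δ1=7, Δ2=-8/3, Δ3=5/3, Δ4=4
row 1: diag=4, rhs=90; c'=1/4, d'=45/2
row 2: denom=8−1·1/4=31/4; d'=(-58−1·45/2)/(31/4)=-322/31
row 3: denom=12−3·12/31=336/31; d'=(26−3·-322/31)/(336/31)=443/84
row 4: denom=8−3·31/112=803/112; d'=(14−3·443/84)/(803/112)=-204/803
back: M4=-204/803
back: M3=443/84−31/112·-204/803=12874/2409
back: M2=-322/31−12/31·12874/2409=-10002/803
back: M1=45/2−1/4·-10002/803=20568/803
M: M0=0, M1=20568/803, M2=-10002/803, M3=12874/2409, M4=-204/803, M5=0
seg 0: a=5, c=M0/2=0, d=(M1−M0)/(6·1)=3428/803, b=Δ0−h0·(2M0+M1)/6=-9852/803
seg 1: a=-3, c=M1/2=10284/803, d=(M2−M1)/(6·1)=-5095/803, b=Δ1−h1·(2M1+M2)/6=432/803
seg 2: a=4, c=M2/2=-5001/803, d=(M3−M2)/(6·3)=21440/21681, b=Δ2−h2·(2M2+M3)/6=5715/803
seg 3: a=-4, c=M3/2=6437/2409, d=(M4−M3)/(6·3)=-613/1971, b=Δ3−h3·(2M3+M4)/6=-2851/803
seg 4: a=1, c=M4/2=-102/803, d=(M5−M4)/(6·1)=34/803, b=Δ4−h4·(2M4+M5)/6=3280/803
t_q=23/4 → seg 3, τ=3/4; S=-4+-2851/803·τ+6437/2409·τ²+-613/1971·τ³=-271915/51392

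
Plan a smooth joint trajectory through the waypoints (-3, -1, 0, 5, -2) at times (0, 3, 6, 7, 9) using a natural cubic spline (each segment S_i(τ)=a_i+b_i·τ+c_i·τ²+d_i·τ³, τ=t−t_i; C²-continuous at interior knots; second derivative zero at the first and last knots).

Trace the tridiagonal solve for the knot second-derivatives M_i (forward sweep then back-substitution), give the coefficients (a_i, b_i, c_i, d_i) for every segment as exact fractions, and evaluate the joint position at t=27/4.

Δ: Δ0=2/3, Δ1=1/3, Δ2=5, Δ3=-7/2
row 1: diag=12, rhs=-2; c'=1/4, d'=-1/6
row 2: denom=8−3·1/4=29/4; d'=(28−3·-1/6)/(29/4)=114/29
row 3: denom=6−1·4/29=170/29; d'=(-51−1·114/29)/(170/29)=-1593/170
back: M3=-1593/170
back: M2=114/29−4/29·-1593/170=444/85
back: M1=-1/6−1/4·444/85=-751/510
M: M0=0, M1=-751/510, M2=444/85, M3=-1593/170, M4=0
seg 0: a=-3, c=M0/2=0, d=(M1−M0)/(6·3)=-751/9180, b=Δ0−h0·(2M0+M1)/6=477/340
seg 1: a=-1, c=M1/2=-751/1020, d=(M2−M1)/(6·3)=683/1836, b=Δ1−h1·(2M1+M2)/6=-137/170
seg 2: a=0, c=M2/2=222/85, d=(M3−M2)/(6·1)=-827/340, b=Δ2−h2·(2M2+M3)/6=1639/340
seg 3: a=5, c=M3/2=-1593/340, d=(M4−M3)/(6·2)=531/680, b=Δ3−h3·(2M3+M4)/6=467/170
t_q=27/4 → seg 2, τ=3/4; S=0+1639/340·τ+222/85·τ²+-827/340·τ³=88311/21760

  seg 0: a=-3 b=477/340 c=0 d=-751/9180
  seg 1: a=-1 b=-137/170 c=-751/1020 d=683/1836
  seg 2: a=0 b=1639/340 c=222/85 d=-827/340
  seg 3: a=5 b=467/170 c=-1593/340 d=531/680
S(27/4) = 88311/21760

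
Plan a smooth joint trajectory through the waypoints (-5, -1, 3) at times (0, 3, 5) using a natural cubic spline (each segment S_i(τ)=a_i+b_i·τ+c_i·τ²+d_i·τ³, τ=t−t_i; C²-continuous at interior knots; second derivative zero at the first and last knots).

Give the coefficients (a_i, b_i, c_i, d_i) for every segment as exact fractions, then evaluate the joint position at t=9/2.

Δ: Δ0=4/3, Δ1=2
row 1: diag=10, rhs=4; c'=1/5, d'=2/5
back: M1=2/5
M: M0=0, M1=2/5, M2=0
seg 0: a=-5, c=M0/2=0, d=(M1−M0)/(6·3)=1/45, b=Δ0−h0·(2M0+M1)/6=17/15
seg 1: a=-1, c=M1/2=1/5, d=(M2−M1)/(6·2)=-1/30, b=Δ1−h1·(2M1+M2)/6=26/15
t_q=9/2 → seg 1, τ=3/2; S=-1+26/15·τ+1/5·τ²+-1/30·τ³=31/16

  seg 0: a=-5 b=17/15 c=0 d=1/45
  seg 1: a=-1 b=26/15 c=1/5 d=-1/30
S(9/2) = 31/16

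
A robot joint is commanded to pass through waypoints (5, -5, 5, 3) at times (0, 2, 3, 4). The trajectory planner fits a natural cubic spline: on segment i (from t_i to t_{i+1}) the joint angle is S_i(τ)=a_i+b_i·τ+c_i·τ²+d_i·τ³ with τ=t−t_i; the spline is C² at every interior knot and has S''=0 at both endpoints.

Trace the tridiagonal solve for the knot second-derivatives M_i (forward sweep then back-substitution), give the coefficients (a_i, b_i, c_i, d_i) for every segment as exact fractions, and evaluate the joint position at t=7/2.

Δ: Δ0=-5, Δ1=10, Δ2=-2
row 1: diag=6, rhs=90; c'=1/6, d'=15
row 2: denom=4−1·1/6=23/6; d'=(-72−1·15)/(23/6)=-522/23
back: M2=-522/23
back: M1=15−1/6·-522/23=432/23
M: M0=0, M1=432/23, M2=-522/23, M3=0
seg 0: a=5, c=M0/2=0, d=(M1−M0)/(6·2)=36/23, b=Δ0−h0·(2M0+M1)/6=-259/23
seg 1: a=-5, c=M1/2=216/23, d=(M2−M1)/(6·1)=-159/23, b=Δ1−h1·(2M1+M2)/6=173/23
seg 2: a=5, c=M2/2=-261/23, d=(M3−M2)/(6·1)=87/23, b=Δ2−h2·(2M2+M3)/6=128/23
t_q=7/2 → seg 2, τ=1/2; S=5+128/23·τ+-261/23·τ²+87/23·τ³=997/184

  seg 0: a=5 b=-259/23 c=0 d=36/23
  seg 1: a=-5 b=173/23 c=216/23 d=-159/23
  seg 2: a=5 b=128/23 c=-261/23 d=87/23
S(7/2) = 997/184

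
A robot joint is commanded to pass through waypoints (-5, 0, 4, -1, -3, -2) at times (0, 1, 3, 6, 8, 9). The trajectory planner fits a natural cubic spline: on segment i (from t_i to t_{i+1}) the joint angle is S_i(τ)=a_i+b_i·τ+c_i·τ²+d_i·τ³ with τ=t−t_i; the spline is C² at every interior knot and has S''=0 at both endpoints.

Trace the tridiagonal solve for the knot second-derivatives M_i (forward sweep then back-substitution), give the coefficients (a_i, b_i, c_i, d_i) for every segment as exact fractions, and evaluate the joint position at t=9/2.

  seg 0: a=-5 b=22751/4218 c=0 d=-1661/4218
  seg 1: a=0 b=8884/2109 c=-1661/1406 d=317/8436
  seg 2: a=4 b=-131/2109 c=-672/703 d=8/57
  seg 3: a=-1 b=-4235/2109 c=216/703 d=415/4218
  seg 4: a=-3 b=847/2109 c=631/703 d=-631/2109
S(9/2) = 165/74

Δ: Δ0=5, Δ1=2, Δ2=-5/3, Δ3=-1, Δ4=1
row 1: diag=6, rhs=-18; c'=1/3, d'=-3
row 2: denom=10−2·1/3=28/3; d'=(-22−2·-3)/(28/3)=-12/7
row 3: denom=10−3·9/28=253/28; d'=(4−3·-12/7)/(253/28)=256/253
row 4: denom=6−2·56/253=1406/253; d'=(12−2·256/253)/(1406/253)=1262/703
back: M4=1262/703
back: M3=256/253−56/253·1262/703=432/703
back: M2=-12/7−9/28·432/703=-1344/703
back: M1=-3−1/3·-1344/703=-1661/703
M: M0=0, M1=-1661/703, M2=-1344/703, M3=432/703, M4=1262/703, M5=0
seg 0: a=-5, c=M0/2=0, d=(M1−M0)/(6·1)=-1661/4218, b=Δ0−h0·(2M0+M1)/6=22751/4218
seg 1: a=0, c=M1/2=-1661/1406, d=(M2−M1)/(6·2)=317/8436, b=Δ1−h1·(2M1+M2)/6=8884/2109
seg 2: a=4, c=M2/2=-672/703, d=(M3−M2)/(6·3)=8/57, b=Δ2−h2·(2M2+M3)/6=-131/2109
seg 3: a=-1, c=M3/2=216/703, d=(M4−M3)/(6·2)=415/4218, b=Δ3−h3·(2M3+M4)/6=-4235/2109
seg 4: a=-3, c=M4/2=631/703, d=(M5−M4)/(6·1)=-631/2109, b=Δ4−h4·(2M4+M5)/6=847/2109
t_q=9/2 → seg 2, τ=3/2; S=4+-131/2109·τ+-672/703·τ²+8/57·τ³=165/74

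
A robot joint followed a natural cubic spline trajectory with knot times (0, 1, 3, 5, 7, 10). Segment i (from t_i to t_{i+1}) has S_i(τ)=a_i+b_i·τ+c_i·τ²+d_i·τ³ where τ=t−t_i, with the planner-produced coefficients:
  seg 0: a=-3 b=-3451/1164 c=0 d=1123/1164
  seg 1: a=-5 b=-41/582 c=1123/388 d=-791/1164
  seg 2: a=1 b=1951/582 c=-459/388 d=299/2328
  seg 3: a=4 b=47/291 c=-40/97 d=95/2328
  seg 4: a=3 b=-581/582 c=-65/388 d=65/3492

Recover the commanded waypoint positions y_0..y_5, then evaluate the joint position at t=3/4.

y_0=-3 y_1=-5 y_2=1 y_3=4 y_4=3 y_5=-1
S(3/4) = -119605/24832

y_0 = S_0(0) = a_0 = -3
y_1 = S_1(0) = a_1 = -5
y_2 = S_2(0) = a_2 = 1
y_3 = S_3(0) = a_3 = 4
y_4 = S_4(0) = a_4 = 3
y_5 = S_4(3) = -1
t_q=3/4 is in segment 0 (τ=3/4); S_0(τ)=-119605/24832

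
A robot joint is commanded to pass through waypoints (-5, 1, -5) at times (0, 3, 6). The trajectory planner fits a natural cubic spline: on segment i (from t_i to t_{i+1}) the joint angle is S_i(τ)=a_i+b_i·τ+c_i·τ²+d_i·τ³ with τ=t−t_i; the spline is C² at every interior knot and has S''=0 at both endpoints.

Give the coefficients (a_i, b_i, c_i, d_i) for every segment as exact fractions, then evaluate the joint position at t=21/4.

Δ: Δ0=2, Δ1=-2
row 1: diag=12, rhs=-24; c'=1/4, d'=-2
back: M1=-2
M: M0=0, M1=-2, M2=0
seg 0: a=-5, c=M0/2=0, d=(M1−M0)/(6·3)=-1/9, b=Δ0−h0·(2M0+M1)/6=3
seg 1: a=1, c=M1/2=-1, d=(M2−M1)/(6·3)=1/9, b=Δ1−h1·(2M1+M2)/6=0
t_q=21/4 → seg 1, τ=9/4; S=1+0·τ+-1·τ²+1/9·τ³=-179/64

  seg 0: a=-5 b=3 c=0 d=-1/9
  seg 1: a=1 b=0 c=-1 d=1/9
S(21/4) = -179/64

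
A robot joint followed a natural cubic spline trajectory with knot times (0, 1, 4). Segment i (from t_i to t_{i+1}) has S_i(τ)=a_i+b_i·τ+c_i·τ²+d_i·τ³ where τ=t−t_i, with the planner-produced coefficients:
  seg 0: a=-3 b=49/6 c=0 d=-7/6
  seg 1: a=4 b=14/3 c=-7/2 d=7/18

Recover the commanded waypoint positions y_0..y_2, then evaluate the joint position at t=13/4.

y_0=-3 y_1=4 y_2=-3
S(13/4) = 155/128

y_0 = S_0(0) = a_0 = -3
y_1 = S_1(0) = a_1 = 4
y_2 = S_1(3) = -3
t_q=13/4 is in segment 1 (τ=9/4); S_1(τ)=155/128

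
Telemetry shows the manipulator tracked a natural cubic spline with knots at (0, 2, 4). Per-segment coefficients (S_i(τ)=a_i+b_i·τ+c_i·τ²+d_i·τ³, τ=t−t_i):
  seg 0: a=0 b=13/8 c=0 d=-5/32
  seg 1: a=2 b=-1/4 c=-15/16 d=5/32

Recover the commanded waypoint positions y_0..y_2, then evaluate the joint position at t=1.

y_0 = S_0(0) = a_0 = 0
y_1 = S_1(0) = a_1 = 2
y_2 = S_1(2) = -1
t_q=1 is in segment 0 (τ=1); S_0(τ)=47/32

y_0=0 y_1=2 y_2=-1
S(1) = 47/32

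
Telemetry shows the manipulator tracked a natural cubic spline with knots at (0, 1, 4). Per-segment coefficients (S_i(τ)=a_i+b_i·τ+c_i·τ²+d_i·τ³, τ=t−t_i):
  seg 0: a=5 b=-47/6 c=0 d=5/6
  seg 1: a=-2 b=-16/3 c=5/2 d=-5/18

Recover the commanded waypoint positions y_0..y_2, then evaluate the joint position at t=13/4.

y_0=5 y_1=-2 y_2=-3
S(13/4) = -577/128

y_0 = S_0(0) = a_0 = 5
y_1 = S_1(0) = a_1 = -2
y_2 = S_1(3) = -3
t_q=13/4 is in segment 1 (τ=9/4); S_1(τ)=-577/128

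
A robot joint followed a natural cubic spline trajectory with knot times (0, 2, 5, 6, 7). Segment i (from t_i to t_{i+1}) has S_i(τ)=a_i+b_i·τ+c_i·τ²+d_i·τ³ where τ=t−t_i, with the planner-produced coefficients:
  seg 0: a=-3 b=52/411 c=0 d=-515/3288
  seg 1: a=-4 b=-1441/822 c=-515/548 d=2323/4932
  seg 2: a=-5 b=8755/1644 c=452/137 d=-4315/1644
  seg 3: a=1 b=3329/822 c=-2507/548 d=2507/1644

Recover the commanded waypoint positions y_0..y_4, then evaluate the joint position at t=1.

y_0 = S_0(0) = a_0 = -3
y_1 = S_1(0) = a_1 = -4
y_2 = S_2(0) = a_2 = -5
y_3 = S_3(0) = a_3 = 1
y_4 = S_3(1) = 2
t_q=1 is in segment 0 (τ=1); S_0(τ)=-3321/1096

y_0=-3 y_1=-4 y_2=-5 y_3=1 y_4=2
S(1) = -3321/1096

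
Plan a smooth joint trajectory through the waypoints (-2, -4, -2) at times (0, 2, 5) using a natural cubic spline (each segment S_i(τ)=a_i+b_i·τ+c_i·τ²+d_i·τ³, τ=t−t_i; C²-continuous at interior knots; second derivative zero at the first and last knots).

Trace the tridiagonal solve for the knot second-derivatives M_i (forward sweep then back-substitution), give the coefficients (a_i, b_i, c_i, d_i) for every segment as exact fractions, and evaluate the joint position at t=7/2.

  seg 0: a=-2 b=-4/3 c=0 d=1/12
  seg 1: a=-4 b=-1/3 c=1/2 d=-1/18
S(7/2) = -57/16

Δ: Δ0=-1, Δ1=2/3
row 1: diag=10, rhs=10; c'=3/10, d'=1
back: M1=1
M: M0=0, M1=1, M2=0
seg 0: a=-2, c=M0/2=0, d=(M1−M0)/(6·2)=1/12, b=Δ0−h0·(2M0+M1)/6=-4/3
seg 1: a=-4, c=M1/2=1/2, d=(M2−M1)/(6·3)=-1/18, b=Δ1−h1·(2M1+M2)/6=-1/3
t_q=7/2 → seg 1, τ=3/2; S=-4+-1/3·τ+1/2·τ²+-1/18·τ³=-57/16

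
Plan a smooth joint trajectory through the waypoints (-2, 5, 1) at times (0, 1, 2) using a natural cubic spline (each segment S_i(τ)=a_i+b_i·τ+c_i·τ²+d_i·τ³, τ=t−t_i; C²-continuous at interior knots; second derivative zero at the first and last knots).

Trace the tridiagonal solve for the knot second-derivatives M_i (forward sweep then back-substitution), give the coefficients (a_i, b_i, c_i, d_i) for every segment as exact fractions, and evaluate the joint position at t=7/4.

Δ: Δ0=7, Δ1=-4
row 1: diag=4, rhs=-66; c'=1/4, d'=-33/2
back: M1=-33/2
M: M0=0, M1=-33/2, M2=0
seg 0: a=-2, c=M0/2=0, d=(M1−M0)/(6·1)=-11/4, b=Δ0−h0·(2M0+M1)/6=39/4
seg 1: a=5, c=M1/2=-33/4, d=(M2−M1)/(6·1)=11/4, b=Δ1−h1·(2M1+M2)/6=3/2
t_q=7/4 → seg 1, τ=3/4; S=5+3/2·τ+-33/4·τ²+11/4·τ³=677/256

  seg 0: a=-2 b=39/4 c=0 d=-11/4
  seg 1: a=5 b=3/2 c=-33/4 d=11/4
S(7/4) = 677/256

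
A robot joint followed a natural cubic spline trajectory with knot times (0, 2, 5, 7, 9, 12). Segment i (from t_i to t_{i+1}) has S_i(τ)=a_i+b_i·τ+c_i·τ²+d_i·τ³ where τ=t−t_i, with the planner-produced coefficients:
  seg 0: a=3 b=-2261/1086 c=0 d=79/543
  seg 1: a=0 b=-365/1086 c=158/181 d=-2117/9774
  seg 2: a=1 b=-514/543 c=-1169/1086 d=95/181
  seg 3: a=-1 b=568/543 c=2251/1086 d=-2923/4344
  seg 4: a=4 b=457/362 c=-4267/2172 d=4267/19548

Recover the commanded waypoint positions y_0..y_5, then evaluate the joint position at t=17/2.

y_0 = S_0(0) = a_0 = 3
y_1 = S_1(0) = a_1 = 0
y_2 = S_2(0) = a_2 = 1
y_3 = S_3(0) = a_3 = -1
y_4 = S_4(0) = a_4 = 4
y_5 = S_4(3) = -4
t_q=17/2 is in segment 3 (τ=3/2); S_3(τ)=34309/11584

y_0=3 y_1=0 y_2=1 y_3=-1 y_4=4 y_5=-4
S(17/2) = 34309/11584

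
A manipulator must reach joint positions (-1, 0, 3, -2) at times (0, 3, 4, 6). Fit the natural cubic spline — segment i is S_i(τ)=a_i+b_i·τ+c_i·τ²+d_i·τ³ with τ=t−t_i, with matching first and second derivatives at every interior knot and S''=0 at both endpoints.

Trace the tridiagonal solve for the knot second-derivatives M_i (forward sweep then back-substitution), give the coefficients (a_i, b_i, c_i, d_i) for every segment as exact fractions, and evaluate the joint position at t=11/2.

Δ: Δ0=1/3, Δ1=3, Δ2=-5/2
row 1: diag=8, rhs=16; c'=1/8, d'=2
row 2: denom=6−1·1/8=47/8; d'=(-33−1·2)/(47/8)=-280/47
back: M2=-280/47
back: M1=2−1/8·-280/47=129/47
M: M0=0, M1=129/47, M2=-280/47, M3=0
seg 0: a=-1, c=M0/2=0, d=(M1−M0)/(6·3)=43/282, b=Δ0−h0·(2M0+M1)/6=-293/282
seg 1: a=0, c=M1/2=129/94, d=(M2−M1)/(6·1)=-409/282, b=Δ1−h1·(2M1+M2)/6=434/141
seg 2: a=3, c=M2/2=-140/47, d=(M3−M2)/(6·2)=70/141, b=Δ2−h2·(2M2+M3)/6=415/282
t_q=11/2 → seg 2, τ=3/2; S=3+415/282·τ+-140/47·τ²+70/141·τ³=17/94

  seg 0: a=-1 b=-293/282 c=0 d=43/282
  seg 1: a=0 b=434/141 c=129/94 d=-409/282
  seg 2: a=3 b=415/282 c=-140/47 d=70/141
S(11/2) = 17/94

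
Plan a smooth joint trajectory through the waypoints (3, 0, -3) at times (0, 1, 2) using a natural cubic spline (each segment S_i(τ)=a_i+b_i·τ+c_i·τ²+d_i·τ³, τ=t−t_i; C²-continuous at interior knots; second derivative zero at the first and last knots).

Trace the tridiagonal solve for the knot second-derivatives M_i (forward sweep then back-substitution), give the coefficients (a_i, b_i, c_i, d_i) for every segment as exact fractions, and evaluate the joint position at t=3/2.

  seg 0: a=3 b=-3 c=0 d=0
  seg 1: a=0 b=-3 c=0 d=0
S(3/2) = -3/2

Δ: Δ0=-3, Δ1=-3
row 1: diag=4, rhs=0; c'=1/4, d'=0
back: M1=0
M: M0=0, M1=0, M2=0
seg 0: a=3, c=M0/2=0, d=(M1−M0)/(6·1)=0, b=Δ0−h0·(2M0+M1)/6=-3
seg 1: a=0, c=M1/2=0, d=(M2−M1)/(6·1)=0, b=Δ1−h1·(2M1+M2)/6=-3
t_q=3/2 → seg 1, τ=1/2; S=0+-3·τ+0·τ²+0·τ³=-3/2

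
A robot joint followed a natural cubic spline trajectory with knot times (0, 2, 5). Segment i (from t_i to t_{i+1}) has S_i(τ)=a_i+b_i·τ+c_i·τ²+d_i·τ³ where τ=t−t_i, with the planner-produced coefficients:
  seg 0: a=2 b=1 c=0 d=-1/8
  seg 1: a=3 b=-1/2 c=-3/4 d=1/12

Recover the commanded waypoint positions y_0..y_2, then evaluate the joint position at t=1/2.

y_0 = S_0(0) = a_0 = 2
y_1 = S_1(0) = a_1 = 3
y_2 = S_1(3) = -3
t_q=1/2 is in segment 0 (τ=1/2); S_0(τ)=159/64

y_0=2 y_1=3 y_2=-3
S(1/2) = 159/64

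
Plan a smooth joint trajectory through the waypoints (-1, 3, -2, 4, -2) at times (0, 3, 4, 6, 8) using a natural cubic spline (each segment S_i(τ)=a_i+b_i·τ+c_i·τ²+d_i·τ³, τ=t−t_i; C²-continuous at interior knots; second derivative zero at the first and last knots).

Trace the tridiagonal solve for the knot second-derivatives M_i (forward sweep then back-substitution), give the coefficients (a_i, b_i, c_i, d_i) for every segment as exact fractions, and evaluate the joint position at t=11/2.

Δ: Δ0=4/3, Δ1=-5, Δ2=3, Δ3=-3
row 1: diag=8, rhs=-38; c'=1/8, d'=-19/4
row 2: denom=6−1·1/8=47/8; d'=(48−1·-19/4)/(47/8)=422/47
row 3: denom=8−2·16/47=344/47; d'=(-36−2·422/47)/(344/47)=-317/43
back: M3=-317/43
back: M2=422/47−16/47·-317/43=494/43
back: M1=-19/4−1/8·494/43=-266/43
M: M0=0, M1=-266/43, M2=494/43, M3=-317/43, M4=0
seg 0: a=-1, c=M0/2=0, d=(M1−M0)/(6·3)=-133/387, b=Δ0−h0·(2M0+M1)/6=571/129
seg 1: a=3, c=M1/2=-133/43, d=(M2−M1)/(6·1)=380/129, b=Δ1−h1·(2M1+M2)/6=-626/129
seg 2: a=-2, c=M2/2=247/43, d=(M3−M2)/(6·2)=-811/516, b=Δ2−h2·(2M2+M3)/6=-284/129
seg 3: a=4, c=M3/2=-317/86, d=(M4−M3)/(6·2)=317/516, b=Δ3−h3·(2M3+M4)/6=247/129
t_q=11/2 → seg 2, τ=3/2; S=-2+-284/129·τ+247/43·τ²+-811/516·τ³=3189/1376

  seg 0: a=-1 b=571/129 c=0 d=-133/387
  seg 1: a=3 b=-626/129 c=-133/43 d=380/129
  seg 2: a=-2 b=-284/129 c=247/43 d=-811/516
  seg 3: a=4 b=247/129 c=-317/86 d=317/516
S(11/2) = 3189/1376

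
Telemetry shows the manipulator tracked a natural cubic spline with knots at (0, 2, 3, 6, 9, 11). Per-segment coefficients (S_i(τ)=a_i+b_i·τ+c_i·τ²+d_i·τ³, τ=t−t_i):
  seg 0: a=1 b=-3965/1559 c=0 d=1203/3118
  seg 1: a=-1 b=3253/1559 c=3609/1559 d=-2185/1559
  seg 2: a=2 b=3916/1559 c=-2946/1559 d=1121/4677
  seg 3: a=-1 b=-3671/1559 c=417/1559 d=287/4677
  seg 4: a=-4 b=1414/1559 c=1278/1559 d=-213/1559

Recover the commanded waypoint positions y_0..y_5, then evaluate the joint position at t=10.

y_0 = S_0(0) = a_0 = 1
y_1 = S_1(0) = a_1 = -1
y_2 = S_2(0) = a_2 = 2
y_3 = S_3(0) = a_3 = -1
y_4 = S_4(0) = a_4 = -4
y_5 = S_4(2) = 0
t_q=10 is in segment 4 (τ=1); S_4(τ)=-3757/1559

y_0=1 y_1=-1 y_2=2 y_3=-1 y_4=-4 y_5=0
S(10) = -3757/1559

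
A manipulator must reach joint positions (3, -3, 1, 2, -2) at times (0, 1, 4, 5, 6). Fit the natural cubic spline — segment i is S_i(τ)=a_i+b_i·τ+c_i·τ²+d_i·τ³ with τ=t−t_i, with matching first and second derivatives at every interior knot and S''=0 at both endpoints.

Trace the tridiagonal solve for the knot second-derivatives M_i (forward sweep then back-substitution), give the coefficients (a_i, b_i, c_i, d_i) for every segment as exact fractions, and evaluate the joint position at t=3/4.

Δ: Δ0=-6, Δ1=4/3, Δ2=1, Δ3=-4
row 1: diag=8, rhs=44; c'=3/8, d'=11/2
row 2: denom=8−3·3/8=55/8; d'=(-2−3·11/2)/(55/8)=-148/55
row 3: denom=4−1·8/55=212/55; d'=(-30−1·-148/55)/(212/55)=-751/106
back: M3=-751/106
back: M2=-148/55−8/55·-751/106=-88/53
back: M1=11/2−3/8·-88/53=649/106
M: M0=0, M1=649/106, M2=-88/53, M3=-751/106, M4=0
seg 0: a=3, c=M0/2=0, d=(M1−M0)/(6·1)=649/636, b=Δ0−h0·(2M0+M1)/6=-4465/636
seg 1: a=-3, c=M1/2=649/212, d=(M2−M1)/(6·3)=-275/636, b=Δ1−h1·(2M1+M2)/6=-1259/318
seg 2: a=1, c=M2/2=-44/53, d=(M3−M2)/(6·1)=-575/636, b=Δ2−h2·(2M2+M3)/6=1739/636
seg 3: a=2, c=M3/2=-751/212, d=(M4−M3)/(6·1)=751/636, b=Δ3−h3·(2M3+M4)/6=-521/318
t_q=3/4 → seg 0, τ=3/4; S=3+-4465/636·τ+0·τ²+649/636·τ³=-24895/13568

  seg 0: a=3 b=-4465/636 c=0 d=649/636
  seg 1: a=-3 b=-1259/318 c=649/212 d=-275/636
  seg 2: a=1 b=1739/636 c=-44/53 d=-575/636
  seg 3: a=2 b=-521/318 c=-751/212 d=751/636
S(3/4) = -24895/13568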